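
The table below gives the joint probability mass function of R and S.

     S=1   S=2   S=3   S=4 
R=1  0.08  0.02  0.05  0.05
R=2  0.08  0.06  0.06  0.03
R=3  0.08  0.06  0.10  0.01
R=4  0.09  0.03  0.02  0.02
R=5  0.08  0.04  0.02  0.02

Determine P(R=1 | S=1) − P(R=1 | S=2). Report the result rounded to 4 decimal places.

P(S=1) = 0.08 + 0.08 + 0.08 + 0.09 + 0.08 = 0.41; P(R=1 | S=1) = 0.08/0.41 = 0.19512.
P(S=2) = 0.02 + 0.06 + 0.06 + 0.03 + 0.04 = 0.21; P(R=1 | S=2) = 0.02/0.21 = 0.09524.
Difference = 0.0999.

0.0999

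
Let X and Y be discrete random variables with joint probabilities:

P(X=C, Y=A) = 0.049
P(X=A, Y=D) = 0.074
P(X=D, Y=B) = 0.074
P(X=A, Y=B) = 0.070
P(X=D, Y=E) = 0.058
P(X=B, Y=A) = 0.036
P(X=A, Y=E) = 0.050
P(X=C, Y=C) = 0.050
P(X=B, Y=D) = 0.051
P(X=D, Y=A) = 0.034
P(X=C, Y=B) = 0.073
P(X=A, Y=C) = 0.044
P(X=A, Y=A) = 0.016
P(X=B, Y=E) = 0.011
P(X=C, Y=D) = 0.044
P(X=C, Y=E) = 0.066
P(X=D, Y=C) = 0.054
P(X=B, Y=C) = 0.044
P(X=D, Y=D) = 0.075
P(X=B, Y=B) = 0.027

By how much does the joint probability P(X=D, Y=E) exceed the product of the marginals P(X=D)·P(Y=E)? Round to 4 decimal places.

0.0034

P(X=D) = 0.034 + 0.074 + 0.054 + 0.075 + 0.058 = 0.295.
P(Y=E) = 0.050 + 0.011 + 0.066 + 0.058 = 0.185.
P(X=D, Y=E) − P(X=D)P(Y=E) = 0.058 − 0.295×0.185 = 0.0034.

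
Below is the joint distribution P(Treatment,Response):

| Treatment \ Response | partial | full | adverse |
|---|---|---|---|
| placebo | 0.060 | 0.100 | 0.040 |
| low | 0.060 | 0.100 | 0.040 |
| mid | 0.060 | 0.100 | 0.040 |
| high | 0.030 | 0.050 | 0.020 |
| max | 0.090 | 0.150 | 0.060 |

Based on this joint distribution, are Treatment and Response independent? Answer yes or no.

Every cell satisfies P(Treatment,Response) = P(Treatment)·P(Response). For instance P(Treatment=high) = 0.100, P(Response=adverse) = 0.200, and 0.100×0.200 = 0.020 matches the joint entry. So Treatment and Response are independent.

yes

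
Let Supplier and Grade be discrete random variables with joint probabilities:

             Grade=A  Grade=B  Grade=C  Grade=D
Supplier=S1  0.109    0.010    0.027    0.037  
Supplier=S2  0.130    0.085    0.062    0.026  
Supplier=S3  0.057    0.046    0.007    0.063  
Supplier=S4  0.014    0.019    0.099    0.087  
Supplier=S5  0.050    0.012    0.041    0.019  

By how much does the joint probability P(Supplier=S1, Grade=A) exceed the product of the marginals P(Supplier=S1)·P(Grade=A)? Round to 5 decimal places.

P(Supplier=S1) = 0.109 + 0.010 + 0.027 + 0.037 = 0.183.
P(Grade=A) = 0.109 + 0.130 + 0.057 + 0.014 + 0.050 = 0.360.
P(Supplier=S1, Grade=A) − P(Supplier=S1)P(Grade=A) = 0.109 − 0.183×0.360 = 0.04312.

0.04312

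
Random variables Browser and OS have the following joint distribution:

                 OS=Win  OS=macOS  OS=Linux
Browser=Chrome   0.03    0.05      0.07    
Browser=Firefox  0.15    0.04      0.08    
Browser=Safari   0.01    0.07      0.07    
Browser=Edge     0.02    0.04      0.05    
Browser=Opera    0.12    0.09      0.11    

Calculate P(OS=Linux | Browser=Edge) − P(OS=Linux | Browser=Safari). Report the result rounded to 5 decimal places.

P(Browser=Edge) = 0.02 + 0.04 + 0.05 = 0.11; P(OS=Linux | Browser=Edge) = 0.05/0.11 = 0.454545.
P(Browser=Safari) = 0.01 + 0.07 + 0.07 = 0.15; P(OS=Linux | Browser=Safari) = 0.07/0.15 = 0.466667.
Difference = -0.01212.

-0.01212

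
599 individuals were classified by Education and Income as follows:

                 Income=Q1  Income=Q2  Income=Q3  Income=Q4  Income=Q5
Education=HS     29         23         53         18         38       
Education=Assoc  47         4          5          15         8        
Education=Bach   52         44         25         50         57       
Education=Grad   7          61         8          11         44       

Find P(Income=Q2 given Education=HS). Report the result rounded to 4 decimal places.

0.1429

Total with Education=HS: 29 + 23 + 53 + 18 + 38 = 161.
P(Income=Q2 | Education=HS) = 23/161 = 0.1429.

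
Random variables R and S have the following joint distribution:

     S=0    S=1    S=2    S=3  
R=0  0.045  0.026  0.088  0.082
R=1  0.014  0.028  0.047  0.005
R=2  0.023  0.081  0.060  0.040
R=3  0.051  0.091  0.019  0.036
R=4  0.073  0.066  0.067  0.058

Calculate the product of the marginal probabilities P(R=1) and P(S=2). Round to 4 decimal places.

0.0264

P(R=1) = 0.014 + 0.028 + 0.047 + 0.005 = 0.094.
P(S=2) = 0.088 + 0.047 + 0.060 + 0.019 + 0.067 = 0.281.
Product: 0.094 × 0.281 = 0.0264.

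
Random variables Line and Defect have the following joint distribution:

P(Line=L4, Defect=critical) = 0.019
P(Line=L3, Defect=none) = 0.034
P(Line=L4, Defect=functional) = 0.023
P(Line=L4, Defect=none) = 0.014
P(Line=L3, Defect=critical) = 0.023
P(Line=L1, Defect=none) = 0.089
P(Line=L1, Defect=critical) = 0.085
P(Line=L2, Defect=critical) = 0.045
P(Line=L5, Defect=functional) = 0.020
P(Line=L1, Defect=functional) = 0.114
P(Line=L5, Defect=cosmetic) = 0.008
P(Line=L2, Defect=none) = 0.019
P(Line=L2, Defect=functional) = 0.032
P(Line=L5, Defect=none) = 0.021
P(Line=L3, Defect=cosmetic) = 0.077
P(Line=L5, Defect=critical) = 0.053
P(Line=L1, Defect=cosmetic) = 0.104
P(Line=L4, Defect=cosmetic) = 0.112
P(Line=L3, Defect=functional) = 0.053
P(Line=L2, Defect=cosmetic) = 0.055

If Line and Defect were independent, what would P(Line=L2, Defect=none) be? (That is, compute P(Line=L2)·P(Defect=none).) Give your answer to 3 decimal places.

P(Line=L2) = 0.019 + 0.055 + 0.032 + 0.045 = 0.151.
P(Defect=none) = 0.089 + 0.019 + 0.034 + 0.014 + 0.021 = 0.177.
Product: 0.151 × 0.177 = 0.027.

0.027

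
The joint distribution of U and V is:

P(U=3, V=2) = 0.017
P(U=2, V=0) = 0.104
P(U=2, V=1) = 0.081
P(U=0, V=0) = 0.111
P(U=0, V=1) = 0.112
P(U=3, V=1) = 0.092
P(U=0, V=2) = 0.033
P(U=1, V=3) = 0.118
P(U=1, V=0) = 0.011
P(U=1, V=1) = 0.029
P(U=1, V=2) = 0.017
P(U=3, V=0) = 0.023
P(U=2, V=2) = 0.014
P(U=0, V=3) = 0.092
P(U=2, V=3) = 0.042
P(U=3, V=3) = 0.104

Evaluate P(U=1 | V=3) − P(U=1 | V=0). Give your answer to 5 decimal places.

P(V=3) = 0.092 + 0.118 + 0.042 + 0.104 = 0.356; P(U=1 | V=3) = 0.118/0.356 = 0.331461.
P(V=0) = 0.111 + 0.011 + 0.104 + 0.023 = 0.249; P(U=1 | V=0) = 0.011/0.249 = 0.044177.
Difference = 0.28728.

0.28728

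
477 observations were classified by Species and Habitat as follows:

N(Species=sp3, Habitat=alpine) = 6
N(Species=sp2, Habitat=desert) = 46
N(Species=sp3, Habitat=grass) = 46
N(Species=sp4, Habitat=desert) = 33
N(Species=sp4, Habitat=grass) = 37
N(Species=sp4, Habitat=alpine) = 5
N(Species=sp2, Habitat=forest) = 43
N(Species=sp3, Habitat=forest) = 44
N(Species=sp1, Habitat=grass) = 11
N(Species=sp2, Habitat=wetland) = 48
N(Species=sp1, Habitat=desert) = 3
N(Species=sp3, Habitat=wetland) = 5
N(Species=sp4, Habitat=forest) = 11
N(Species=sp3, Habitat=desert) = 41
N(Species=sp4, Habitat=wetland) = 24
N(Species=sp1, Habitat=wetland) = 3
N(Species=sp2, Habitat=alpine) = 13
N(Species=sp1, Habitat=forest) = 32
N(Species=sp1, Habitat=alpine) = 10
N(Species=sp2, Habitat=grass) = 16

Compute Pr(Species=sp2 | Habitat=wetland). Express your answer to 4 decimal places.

0.6000

Total with Habitat=wetland: 3 + 48 + 5 + 24 = 80.
P(Species=sp2 | Habitat=wetland) = 48/80 = 0.6000.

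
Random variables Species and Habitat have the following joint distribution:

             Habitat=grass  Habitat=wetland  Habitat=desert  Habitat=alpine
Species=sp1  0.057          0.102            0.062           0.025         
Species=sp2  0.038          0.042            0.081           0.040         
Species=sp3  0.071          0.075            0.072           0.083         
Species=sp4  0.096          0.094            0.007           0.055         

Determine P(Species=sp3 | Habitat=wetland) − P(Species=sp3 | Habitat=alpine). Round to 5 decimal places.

-0.16925

P(Habitat=wetland) = 0.102 + 0.042 + 0.075 + 0.094 = 0.313; P(Species=sp3 | Habitat=wetland) = 0.075/0.313 = 0.239617.
P(Habitat=alpine) = 0.025 + 0.040 + 0.083 + 0.055 = 0.203; P(Species=sp3 | Habitat=alpine) = 0.083/0.203 = 0.408867.
Difference = -0.16925.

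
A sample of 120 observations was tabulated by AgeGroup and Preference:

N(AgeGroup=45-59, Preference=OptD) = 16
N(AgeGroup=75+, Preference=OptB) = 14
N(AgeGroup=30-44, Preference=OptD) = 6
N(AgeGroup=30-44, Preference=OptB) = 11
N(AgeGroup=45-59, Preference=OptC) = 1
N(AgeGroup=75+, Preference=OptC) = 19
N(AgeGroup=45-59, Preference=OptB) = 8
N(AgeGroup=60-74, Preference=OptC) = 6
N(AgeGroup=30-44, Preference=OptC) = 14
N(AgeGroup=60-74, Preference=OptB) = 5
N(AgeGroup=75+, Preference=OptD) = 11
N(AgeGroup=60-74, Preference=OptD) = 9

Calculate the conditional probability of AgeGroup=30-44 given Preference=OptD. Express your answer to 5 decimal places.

Total with Preference=OptD: 6 + 16 + 9 + 11 = 42.
P(AgeGroup=30-44 | Preference=OptD) = 6/42 = 0.14286.

0.14286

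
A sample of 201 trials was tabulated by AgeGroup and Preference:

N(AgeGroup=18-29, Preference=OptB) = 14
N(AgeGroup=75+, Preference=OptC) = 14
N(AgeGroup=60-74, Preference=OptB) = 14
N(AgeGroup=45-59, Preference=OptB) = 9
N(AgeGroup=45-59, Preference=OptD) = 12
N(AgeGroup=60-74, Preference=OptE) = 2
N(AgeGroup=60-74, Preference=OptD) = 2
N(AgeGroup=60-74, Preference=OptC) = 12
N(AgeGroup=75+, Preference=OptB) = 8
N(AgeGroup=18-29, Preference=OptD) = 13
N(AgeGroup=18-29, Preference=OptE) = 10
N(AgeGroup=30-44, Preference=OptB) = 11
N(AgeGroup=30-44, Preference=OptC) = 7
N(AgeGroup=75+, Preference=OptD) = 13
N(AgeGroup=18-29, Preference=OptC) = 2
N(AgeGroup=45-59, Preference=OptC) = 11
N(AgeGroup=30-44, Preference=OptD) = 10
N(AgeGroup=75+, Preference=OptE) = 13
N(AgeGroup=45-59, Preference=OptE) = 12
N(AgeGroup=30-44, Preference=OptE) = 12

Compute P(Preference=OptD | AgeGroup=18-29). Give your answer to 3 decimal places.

0.333

Total with AgeGroup=18-29: 14 + 2 + 13 + 10 = 39.
P(Preference=OptD | AgeGroup=18-29) = 13/39 = 0.333.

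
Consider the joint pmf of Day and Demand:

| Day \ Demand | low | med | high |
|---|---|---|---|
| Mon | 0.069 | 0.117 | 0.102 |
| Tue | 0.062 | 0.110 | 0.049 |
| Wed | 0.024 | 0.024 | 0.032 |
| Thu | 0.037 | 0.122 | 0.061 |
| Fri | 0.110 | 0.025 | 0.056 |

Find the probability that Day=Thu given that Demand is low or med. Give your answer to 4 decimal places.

P(Demand=low) = 0.069 + 0.062 + 0.024 + 0.037 + 0.110 = 0.302.
P(Demand=med) = 0.117 + 0.110 + 0.024 + 0.122 + 0.025 = 0.398.
P(Demand ∈ {low, med}) = 0.302 + 0.398 = 0.700; P(Day=Thu, Demand ∈ {low, med}) = 0.037 + 0.122 = 0.159.
P(Day=Thu | Demand ∈ {low, med}) = 0.159/0.700 = 0.2271.

0.2271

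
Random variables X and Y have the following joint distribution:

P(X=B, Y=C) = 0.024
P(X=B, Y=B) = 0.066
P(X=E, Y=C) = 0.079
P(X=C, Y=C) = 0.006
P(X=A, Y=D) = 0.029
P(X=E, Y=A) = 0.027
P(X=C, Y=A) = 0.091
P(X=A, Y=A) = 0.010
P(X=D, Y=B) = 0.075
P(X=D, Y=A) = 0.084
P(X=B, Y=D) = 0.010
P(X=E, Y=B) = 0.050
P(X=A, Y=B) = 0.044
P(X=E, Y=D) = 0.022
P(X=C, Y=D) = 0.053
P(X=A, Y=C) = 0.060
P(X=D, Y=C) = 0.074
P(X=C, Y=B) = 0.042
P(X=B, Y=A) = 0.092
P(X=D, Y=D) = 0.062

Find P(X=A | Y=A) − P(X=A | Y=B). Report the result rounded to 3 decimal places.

P(Y=A) = 0.010 + 0.092 + 0.091 + 0.084 + 0.027 = 0.304; P(X=A | Y=A) = 0.010/0.304 = 0.0329.
P(Y=B) = 0.044 + 0.066 + 0.042 + 0.075 + 0.050 = 0.277; P(X=A | Y=B) = 0.044/0.277 = 0.1588.
Difference = -0.126.

-0.126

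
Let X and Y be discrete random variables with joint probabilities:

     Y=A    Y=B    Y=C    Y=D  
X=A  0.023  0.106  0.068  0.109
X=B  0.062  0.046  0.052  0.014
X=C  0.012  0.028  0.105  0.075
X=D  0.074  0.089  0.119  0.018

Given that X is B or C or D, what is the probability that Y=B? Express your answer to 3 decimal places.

P(X=B) = 0.062 + 0.046 + 0.052 + 0.014 = 0.174.
P(X=C) = 0.012 + 0.028 + 0.105 + 0.075 = 0.220.
P(X=D) = 0.074 + 0.089 + 0.119 + 0.018 = 0.300.
P(X ∈ {B, C, D}) = 0.174 + 0.220 + 0.300 = 0.694; P(Y=B, X ∈ {B, C, D}) = 0.046 + 0.028 + 0.089 = 0.163.
P(Y=B | X ∈ {B, C, D}) = 0.163/0.694 = 0.235.

0.235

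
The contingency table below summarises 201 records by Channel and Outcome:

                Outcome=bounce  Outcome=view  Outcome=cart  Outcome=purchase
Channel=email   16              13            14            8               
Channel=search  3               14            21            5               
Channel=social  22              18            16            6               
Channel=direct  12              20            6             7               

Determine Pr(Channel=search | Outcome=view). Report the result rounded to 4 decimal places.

0.2154

Total with Outcome=view: 13 + 14 + 18 + 20 = 65.
P(Channel=search | Outcome=view) = 14/65 = 0.2154.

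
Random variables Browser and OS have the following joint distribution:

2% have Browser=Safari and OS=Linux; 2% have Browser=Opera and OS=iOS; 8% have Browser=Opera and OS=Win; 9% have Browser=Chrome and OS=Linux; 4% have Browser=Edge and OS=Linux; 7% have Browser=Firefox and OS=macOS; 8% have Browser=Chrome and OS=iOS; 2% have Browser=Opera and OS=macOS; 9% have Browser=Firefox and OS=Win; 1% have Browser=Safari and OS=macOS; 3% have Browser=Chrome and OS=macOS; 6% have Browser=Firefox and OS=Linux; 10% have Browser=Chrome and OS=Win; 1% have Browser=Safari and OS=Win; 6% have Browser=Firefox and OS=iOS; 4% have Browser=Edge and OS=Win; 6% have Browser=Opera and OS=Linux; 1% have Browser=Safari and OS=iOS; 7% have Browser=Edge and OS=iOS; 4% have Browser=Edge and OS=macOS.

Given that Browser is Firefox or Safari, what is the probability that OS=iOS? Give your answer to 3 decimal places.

P(Browser=Firefox) = 0.09 + 0.07 + 0.06 + 0.06 = 0.28.
P(Browser=Safari) = 0.01 + 0.01 + 0.02 + 0.01 = 0.05.
P(Browser ∈ {Firefox, Safari}) = 0.28 + 0.05 = 0.33; P(OS=iOS, Browser ∈ {Firefox, Safari}) = 0.06 + 0.01 = 0.07.
P(OS=iOS | Browser ∈ {Firefox, Safari}) = 0.07/0.33 = 0.212.

0.212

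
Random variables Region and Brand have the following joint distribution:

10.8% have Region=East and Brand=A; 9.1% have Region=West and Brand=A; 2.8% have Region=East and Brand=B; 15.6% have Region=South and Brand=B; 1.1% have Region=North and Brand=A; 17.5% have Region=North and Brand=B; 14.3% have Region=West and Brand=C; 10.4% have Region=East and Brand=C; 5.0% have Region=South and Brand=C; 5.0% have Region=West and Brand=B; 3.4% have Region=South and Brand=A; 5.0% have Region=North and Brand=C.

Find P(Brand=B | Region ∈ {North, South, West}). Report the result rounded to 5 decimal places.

0.50132

P(Region=North) = 0.011 + 0.175 + 0.050 = 0.236.
P(Region=South) = 0.034 + 0.156 + 0.050 = 0.240.
P(Region=West) = 0.091 + 0.050 + 0.143 = 0.284.
P(Region ∈ {North, South, West}) = 0.236 + 0.240 + 0.284 = 0.760; P(Brand=B, Region ∈ {North, South, West}) = 0.175 + 0.156 + 0.050 = 0.381.
P(Brand=B | Region ∈ {North, South, West}) = 0.381/0.760 = 0.50132.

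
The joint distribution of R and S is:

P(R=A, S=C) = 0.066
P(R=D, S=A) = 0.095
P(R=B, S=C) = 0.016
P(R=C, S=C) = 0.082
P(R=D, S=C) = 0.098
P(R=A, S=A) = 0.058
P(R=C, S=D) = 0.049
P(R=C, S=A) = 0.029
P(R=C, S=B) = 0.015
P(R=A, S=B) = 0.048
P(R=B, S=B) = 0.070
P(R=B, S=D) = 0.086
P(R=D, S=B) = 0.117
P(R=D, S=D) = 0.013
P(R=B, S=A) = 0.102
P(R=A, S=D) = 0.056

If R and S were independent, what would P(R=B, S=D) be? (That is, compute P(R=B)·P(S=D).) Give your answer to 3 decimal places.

0.056

P(R=B) = 0.102 + 0.070 + 0.016 + 0.086 = 0.274.
P(S=D) = 0.056 + 0.086 + 0.049 + 0.013 = 0.204.
Product: 0.274 × 0.204 = 0.056.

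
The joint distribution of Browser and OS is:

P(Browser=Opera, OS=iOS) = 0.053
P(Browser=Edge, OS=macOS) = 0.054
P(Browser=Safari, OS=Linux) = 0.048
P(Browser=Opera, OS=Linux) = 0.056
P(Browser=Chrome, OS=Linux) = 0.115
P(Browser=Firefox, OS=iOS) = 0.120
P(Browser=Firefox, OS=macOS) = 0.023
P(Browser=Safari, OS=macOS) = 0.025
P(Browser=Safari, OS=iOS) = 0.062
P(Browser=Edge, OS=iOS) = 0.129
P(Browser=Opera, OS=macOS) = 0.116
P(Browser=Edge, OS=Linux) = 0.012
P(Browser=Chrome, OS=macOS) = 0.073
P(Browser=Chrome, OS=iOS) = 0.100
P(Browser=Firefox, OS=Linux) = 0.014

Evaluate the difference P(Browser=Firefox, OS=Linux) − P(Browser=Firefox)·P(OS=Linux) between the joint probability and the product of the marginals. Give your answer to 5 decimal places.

-0.02447

P(Browser=Firefox) = 0.023 + 0.014 + 0.120 = 0.157.
P(OS=Linux) = 0.115 + 0.014 + 0.048 + 0.012 + 0.056 = 0.245.
P(Browser=Firefox, OS=Linux) − P(Browser=Firefox)P(OS=Linux) = 0.014 − 0.157×0.245 = -0.02447.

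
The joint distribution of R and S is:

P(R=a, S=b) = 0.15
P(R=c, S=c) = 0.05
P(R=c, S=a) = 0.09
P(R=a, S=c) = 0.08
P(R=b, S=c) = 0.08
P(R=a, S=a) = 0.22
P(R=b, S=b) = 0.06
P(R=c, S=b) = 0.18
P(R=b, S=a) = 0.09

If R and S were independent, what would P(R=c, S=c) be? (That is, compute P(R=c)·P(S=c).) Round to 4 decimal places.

0.0672

P(R=c) = 0.09 + 0.18 + 0.05 = 0.32.
P(S=c) = 0.08 + 0.08 + 0.05 = 0.21.
Product: 0.32 × 0.21 = 0.0672.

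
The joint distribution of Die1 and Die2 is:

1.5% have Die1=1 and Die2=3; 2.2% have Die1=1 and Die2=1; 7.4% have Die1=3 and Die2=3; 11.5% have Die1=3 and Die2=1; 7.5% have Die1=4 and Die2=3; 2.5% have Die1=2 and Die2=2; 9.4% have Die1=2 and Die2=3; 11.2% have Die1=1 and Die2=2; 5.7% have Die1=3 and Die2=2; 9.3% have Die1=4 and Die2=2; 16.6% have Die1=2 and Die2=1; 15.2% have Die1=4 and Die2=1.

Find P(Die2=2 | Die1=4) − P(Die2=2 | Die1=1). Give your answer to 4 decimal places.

P(Die1=4) = 0.152 + 0.093 + 0.075 = 0.320; P(Die2=2 | Die1=4) = 0.093/0.320 = 0.29063.
P(Die1=1) = 0.022 + 0.112 + 0.015 = 0.149; P(Die2=2 | Die1=1) = 0.112/0.149 = 0.75168.
Difference = -0.4611.

-0.4611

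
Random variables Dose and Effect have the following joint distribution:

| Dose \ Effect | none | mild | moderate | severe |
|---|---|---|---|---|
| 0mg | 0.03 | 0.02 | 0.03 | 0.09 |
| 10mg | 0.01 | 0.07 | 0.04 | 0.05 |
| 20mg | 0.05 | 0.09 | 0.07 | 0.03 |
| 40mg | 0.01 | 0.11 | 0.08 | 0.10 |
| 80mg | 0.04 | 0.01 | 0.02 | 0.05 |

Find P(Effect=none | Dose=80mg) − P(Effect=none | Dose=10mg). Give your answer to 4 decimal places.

P(Dose=80mg) = 0.04 + 0.01 + 0.02 + 0.05 = 0.12; P(Effect=none | Dose=80mg) = 0.04/0.12 = 0.33333.
P(Dose=10mg) = 0.01 + 0.07 + 0.04 + 0.05 = 0.17; P(Effect=none | Dose=10mg) = 0.01/0.17 = 0.05882.
Difference = 0.2745.

0.2745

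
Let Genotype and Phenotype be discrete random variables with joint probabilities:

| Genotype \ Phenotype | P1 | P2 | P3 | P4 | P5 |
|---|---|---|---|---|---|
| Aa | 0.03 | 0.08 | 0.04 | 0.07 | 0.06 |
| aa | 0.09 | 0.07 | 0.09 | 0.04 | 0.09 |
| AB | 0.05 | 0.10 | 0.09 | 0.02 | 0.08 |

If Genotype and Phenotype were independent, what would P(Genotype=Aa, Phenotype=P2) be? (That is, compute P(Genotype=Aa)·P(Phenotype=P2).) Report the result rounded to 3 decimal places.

0.070

P(Genotype=Aa) = 0.03 + 0.08 + 0.04 + 0.07 + 0.06 = 0.28.
P(Phenotype=P2) = 0.08 + 0.07 + 0.10 = 0.25.
Product: 0.28 × 0.25 = 0.070.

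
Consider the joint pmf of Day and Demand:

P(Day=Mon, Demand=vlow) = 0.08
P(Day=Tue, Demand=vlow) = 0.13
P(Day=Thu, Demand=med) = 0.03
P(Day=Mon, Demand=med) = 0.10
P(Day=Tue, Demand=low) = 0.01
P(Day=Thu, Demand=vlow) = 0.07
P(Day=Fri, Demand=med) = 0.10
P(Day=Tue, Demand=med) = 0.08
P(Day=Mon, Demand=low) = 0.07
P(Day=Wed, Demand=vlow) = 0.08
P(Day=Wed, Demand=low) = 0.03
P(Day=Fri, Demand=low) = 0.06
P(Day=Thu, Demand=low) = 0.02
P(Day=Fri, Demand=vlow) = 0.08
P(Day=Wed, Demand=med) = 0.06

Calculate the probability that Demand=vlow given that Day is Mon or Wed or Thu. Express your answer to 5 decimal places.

P(Day=Mon) = 0.08 + 0.07 + 0.10 = 0.25.
P(Day=Wed) = 0.08 + 0.03 + 0.06 = 0.17.
P(Day=Thu) = 0.07 + 0.02 + 0.03 = 0.12.
P(Day ∈ {Mon, Wed, Thu}) = 0.25 + 0.17 + 0.12 = 0.54; P(Demand=vlow, Day ∈ {Mon, Wed, Thu}) = 0.08 + 0.08 + 0.07 = 0.23.
P(Demand=vlow | Day ∈ {Mon, Wed, Thu}) = 0.23/0.54 = 0.42593.

0.42593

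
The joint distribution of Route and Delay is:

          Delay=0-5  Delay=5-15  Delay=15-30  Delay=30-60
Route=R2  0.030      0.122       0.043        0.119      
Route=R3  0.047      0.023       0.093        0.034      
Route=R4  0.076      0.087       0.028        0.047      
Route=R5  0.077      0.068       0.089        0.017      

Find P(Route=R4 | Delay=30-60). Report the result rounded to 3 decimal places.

P(Delay=30-60) = 0.119 + 0.034 + 0.047 + 0.017 = 0.217.
P(Route=R4 | Delay=30-60) = 0.047/0.217 = 0.217.

0.217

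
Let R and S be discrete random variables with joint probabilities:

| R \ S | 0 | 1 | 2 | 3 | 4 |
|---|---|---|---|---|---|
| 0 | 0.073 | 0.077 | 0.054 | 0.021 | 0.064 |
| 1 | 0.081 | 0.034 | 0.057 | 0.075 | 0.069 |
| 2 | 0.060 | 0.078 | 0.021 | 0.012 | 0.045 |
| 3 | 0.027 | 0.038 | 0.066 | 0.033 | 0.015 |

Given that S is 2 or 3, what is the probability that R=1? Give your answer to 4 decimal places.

P(S=2) = 0.054 + 0.057 + 0.021 + 0.066 = 0.198.
P(S=3) = 0.021 + 0.075 + 0.012 + 0.033 = 0.141.
P(S ∈ {2, 3}) = 0.198 + 0.141 = 0.339; P(R=1, S ∈ {2, 3}) = 0.057 + 0.075 = 0.132.
P(R=1 | S ∈ {2, 3}) = 0.132/0.339 = 0.3894.

0.3894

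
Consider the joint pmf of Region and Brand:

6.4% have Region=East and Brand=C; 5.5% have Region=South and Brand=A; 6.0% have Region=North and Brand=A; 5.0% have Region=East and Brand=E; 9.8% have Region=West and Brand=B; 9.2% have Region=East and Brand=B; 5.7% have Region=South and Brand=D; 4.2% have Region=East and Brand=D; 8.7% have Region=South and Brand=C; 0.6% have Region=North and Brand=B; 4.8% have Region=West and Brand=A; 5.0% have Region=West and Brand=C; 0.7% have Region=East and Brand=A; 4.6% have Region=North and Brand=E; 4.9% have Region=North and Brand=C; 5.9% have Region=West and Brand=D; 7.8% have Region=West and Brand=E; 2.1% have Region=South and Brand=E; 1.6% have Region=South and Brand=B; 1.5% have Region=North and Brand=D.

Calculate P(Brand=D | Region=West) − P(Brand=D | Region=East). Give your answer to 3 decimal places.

0.012

P(Region=West) = 0.048 + 0.098 + 0.050 + 0.059 + 0.078 = 0.333; P(Brand=D | Region=West) = 0.059/0.333 = 0.1772.
P(Region=East) = 0.007 + 0.092 + 0.064 + 0.042 + 0.050 = 0.255; P(Brand=D | Region=East) = 0.042/0.255 = 0.1647.
Difference = 0.012.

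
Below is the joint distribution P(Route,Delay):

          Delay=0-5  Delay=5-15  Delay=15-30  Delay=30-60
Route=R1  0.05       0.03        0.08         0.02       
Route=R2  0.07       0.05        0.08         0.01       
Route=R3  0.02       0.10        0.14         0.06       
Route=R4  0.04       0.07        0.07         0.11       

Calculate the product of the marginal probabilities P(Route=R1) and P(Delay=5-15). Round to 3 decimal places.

0.045

P(Route=R1) = 0.05 + 0.03 + 0.08 + 0.02 = 0.18.
P(Delay=5-15) = 0.03 + 0.05 + 0.10 + 0.07 = 0.25.
Product: 0.18 × 0.25 = 0.045.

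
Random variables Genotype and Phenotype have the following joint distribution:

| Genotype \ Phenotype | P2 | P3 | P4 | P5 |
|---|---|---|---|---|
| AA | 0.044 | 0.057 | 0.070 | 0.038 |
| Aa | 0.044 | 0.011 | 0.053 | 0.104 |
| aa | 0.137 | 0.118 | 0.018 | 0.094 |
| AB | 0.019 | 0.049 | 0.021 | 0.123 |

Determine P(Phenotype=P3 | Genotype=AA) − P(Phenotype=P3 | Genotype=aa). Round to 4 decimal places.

-0.0488

P(Genotype=AA) = 0.044 + 0.057 + 0.070 + 0.038 = 0.209; P(Phenotype=P3 | Genotype=AA) = 0.057/0.209 = 0.27273.
P(Genotype=aa) = 0.137 + 0.118 + 0.018 + 0.094 = 0.367; P(Phenotype=P3 | Genotype=aa) = 0.118/0.367 = 0.32153.
Difference = -0.0488.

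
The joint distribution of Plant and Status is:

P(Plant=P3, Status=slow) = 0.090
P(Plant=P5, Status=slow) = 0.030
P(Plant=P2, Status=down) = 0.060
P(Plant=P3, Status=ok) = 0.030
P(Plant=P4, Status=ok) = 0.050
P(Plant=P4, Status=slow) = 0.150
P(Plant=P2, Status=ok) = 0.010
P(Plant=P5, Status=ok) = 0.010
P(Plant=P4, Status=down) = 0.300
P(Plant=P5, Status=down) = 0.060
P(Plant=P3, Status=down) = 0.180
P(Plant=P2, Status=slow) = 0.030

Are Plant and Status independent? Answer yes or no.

Every cell satisfies P(Plant,Status) = P(Plant)·P(Status). For instance P(Plant=P2) = 0.100, P(Status=ok) = 0.100, and 0.100×0.100 = 0.010 matches the joint entry. So Plant and Status are independent.

yes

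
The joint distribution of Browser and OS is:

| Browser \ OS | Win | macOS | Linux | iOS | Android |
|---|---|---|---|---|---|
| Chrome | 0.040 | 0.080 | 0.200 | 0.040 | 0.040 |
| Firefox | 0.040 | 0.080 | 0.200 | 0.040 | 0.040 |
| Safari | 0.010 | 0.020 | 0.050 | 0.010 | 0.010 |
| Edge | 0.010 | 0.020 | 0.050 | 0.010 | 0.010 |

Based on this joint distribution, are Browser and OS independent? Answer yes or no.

Every cell satisfies P(Browser,OS) = P(Browser)·P(OS). For instance P(Browser=Safari) = 0.100, P(OS=macOS) = 0.200, and 0.100×0.200 = 0.020 matches the joint entry. So Browser and OS are independent.

yes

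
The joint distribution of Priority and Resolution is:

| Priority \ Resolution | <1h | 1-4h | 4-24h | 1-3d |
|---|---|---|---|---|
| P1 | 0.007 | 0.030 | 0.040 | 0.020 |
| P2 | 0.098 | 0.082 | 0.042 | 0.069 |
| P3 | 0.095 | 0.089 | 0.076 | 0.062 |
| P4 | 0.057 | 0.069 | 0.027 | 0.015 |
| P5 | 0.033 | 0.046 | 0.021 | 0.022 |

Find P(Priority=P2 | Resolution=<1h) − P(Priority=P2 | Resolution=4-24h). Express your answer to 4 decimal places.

P(Resolution=<1h) = 0.007 + 0.098 + 0.095 + 0.057 + 0.033 = 0.290; P(Priority=P2 | Resolution=<1h) = 0.098/0.290 = 0.33793.
P(Resolution=4-24h) = 0.040 + 0.042 + 0.076 + 0.027 + 0.021 = 0.206; P(Priority=P2 | Resolution=4-24h) = 0.042/0.206 = 0.20388.
Difference = 0.1340.

0.1340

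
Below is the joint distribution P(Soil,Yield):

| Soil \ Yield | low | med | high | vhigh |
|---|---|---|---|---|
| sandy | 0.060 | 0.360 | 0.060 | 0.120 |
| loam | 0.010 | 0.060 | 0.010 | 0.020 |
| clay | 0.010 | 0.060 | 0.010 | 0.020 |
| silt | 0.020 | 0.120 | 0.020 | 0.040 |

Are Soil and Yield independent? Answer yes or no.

Every cell satisfies P(Soil,Yield) = P(Soil)·P(Yield). For instance P(Soil=loam) = 0.100, P(Yield=low) = 0.100, and 0.100×0.100 = 0.010 matches the joint entry. So Soil and Yield are independent.

yes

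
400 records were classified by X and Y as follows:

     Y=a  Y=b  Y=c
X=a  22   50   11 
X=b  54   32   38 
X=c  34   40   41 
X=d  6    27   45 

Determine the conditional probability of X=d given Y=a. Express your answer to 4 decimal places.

Total with Y=a: 22 + 54 + 34 + 6 = 116.
P(X=d | Y=a) = 6/116 = 0.0517.

0.0517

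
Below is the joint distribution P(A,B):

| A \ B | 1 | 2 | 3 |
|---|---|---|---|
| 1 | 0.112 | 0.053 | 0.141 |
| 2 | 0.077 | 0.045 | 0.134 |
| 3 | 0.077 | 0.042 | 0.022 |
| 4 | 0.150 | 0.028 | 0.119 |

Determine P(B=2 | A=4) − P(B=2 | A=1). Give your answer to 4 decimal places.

P(A=4) = 0.150 + 0.028 + 0.119 = 0.297; P(B=2 | A=4) = 0.028/0.297 = 0.09428.
P(A=1) = 0.112 + 0.053 + 0.141 = 0.306; P(B=2 | A=1) = 0.053/0.306 = 0.17320.
Difference = -0.0789.

-0.0789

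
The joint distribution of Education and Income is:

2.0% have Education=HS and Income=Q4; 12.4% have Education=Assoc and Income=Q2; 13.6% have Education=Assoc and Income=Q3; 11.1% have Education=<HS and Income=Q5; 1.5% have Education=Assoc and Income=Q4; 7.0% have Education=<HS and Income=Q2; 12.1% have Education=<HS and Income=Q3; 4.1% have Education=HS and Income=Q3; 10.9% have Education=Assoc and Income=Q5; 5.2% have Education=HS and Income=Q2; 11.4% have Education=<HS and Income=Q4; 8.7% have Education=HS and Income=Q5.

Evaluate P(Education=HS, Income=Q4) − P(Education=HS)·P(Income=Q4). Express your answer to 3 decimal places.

P(Education=HS) = 0.052 + 0.041 + 0.020 + 0.087 = 0.200.
P(Income=Q4) = 0.114 + 0.020 + 0.015 = 0.149.
P(Education=HS, Income=Q4) − P(Education=HS)P(Income=Q4) = 0.020 − 0.200×0.149 = -0.010.

-0.010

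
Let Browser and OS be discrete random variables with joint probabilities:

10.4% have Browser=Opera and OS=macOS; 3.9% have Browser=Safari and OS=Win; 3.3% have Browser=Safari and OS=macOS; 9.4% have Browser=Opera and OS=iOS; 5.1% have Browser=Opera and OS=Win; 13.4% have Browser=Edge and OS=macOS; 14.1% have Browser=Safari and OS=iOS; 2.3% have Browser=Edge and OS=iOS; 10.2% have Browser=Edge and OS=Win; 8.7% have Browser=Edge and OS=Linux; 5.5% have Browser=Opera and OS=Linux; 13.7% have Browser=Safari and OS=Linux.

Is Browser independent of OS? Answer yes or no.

P(Browser=Edge) = 0.346 and P(OS=iOS) = 0.258, so their product is 0.08927, but P(Browser=Edge, OS=iOS) = 0.023. Since these differ, Browser and OS are not independent.

no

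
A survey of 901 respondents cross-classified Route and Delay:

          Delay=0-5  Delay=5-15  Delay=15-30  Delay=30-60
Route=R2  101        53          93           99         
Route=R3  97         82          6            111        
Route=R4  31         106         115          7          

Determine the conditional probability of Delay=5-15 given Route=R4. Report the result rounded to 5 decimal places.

Total with Route=R4: 31 + 106 + 115 + 7 = 259.
P(Delay=5-15 | Route=R4) = 106/259 = 0.40927.

0.40927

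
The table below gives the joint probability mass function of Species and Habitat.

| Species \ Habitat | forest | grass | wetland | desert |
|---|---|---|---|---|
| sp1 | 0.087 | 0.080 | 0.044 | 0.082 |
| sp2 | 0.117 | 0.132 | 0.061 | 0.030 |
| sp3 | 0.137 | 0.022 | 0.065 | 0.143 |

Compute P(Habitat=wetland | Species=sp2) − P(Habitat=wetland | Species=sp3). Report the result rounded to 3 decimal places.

P(Species=sp2) = 0.117 + 0.132 + 0.061 + 0.030 = 0.340; P(Habitat=wetland | Species=sp2) = 0.061/0.340 = 0.1794.
P(Species=sp3) = 0.137 + 0.022 + 0.065 + 0.143 = 0.367; P(Habitat=wetland | Species=sp3) = 0.065/0.367 = 0.1771.
Difference = 0.002.

0.002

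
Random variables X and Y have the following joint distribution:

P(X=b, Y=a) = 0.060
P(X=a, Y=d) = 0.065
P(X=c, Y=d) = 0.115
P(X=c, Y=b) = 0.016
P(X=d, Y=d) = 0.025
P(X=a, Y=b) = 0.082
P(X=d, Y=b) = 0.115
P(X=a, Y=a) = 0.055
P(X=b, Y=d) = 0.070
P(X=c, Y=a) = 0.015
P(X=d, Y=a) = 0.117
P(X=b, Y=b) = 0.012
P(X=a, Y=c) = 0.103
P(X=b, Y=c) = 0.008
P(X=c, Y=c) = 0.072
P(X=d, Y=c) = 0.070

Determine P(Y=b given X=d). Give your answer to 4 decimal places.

0.3517

P(X=d) = 0.117 + 0.115 + 0.070 + 0.025 = 0.327.
P(Y=b | X=d) = 0.115/0.327 = 0.3517.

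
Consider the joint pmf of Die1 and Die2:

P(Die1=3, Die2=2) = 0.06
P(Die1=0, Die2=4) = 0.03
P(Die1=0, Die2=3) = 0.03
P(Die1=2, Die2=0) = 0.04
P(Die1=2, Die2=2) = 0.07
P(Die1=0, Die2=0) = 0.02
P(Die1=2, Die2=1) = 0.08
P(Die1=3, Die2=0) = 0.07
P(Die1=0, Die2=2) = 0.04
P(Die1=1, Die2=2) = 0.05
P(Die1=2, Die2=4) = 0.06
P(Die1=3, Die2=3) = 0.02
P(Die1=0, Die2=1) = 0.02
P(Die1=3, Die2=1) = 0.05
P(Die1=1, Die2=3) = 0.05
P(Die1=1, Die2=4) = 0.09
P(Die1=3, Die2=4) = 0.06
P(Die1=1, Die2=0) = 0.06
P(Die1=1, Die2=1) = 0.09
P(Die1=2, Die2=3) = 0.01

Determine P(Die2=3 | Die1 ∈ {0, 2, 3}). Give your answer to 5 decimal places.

P(Die1=0) = 0.02 + 0.02 + 0.04 + 0.03 + 0.03 = 0.14.
P(Die1=2) = 0.04 + 0.08 + 0.07 + 0.01 + 0.06 = 0.26.
P(Die1=3) = 0.07 + 0.05 + 0.06 + 0.02 + 0.06 = 0.26.
P(Die1 ∈ {0, 2, 3}) = 0.14 + 0.26 + 0.26 = 0.66; P(Die2=3, Die1 ∈ {0, 2, 3}) = 0.03 + 0.01 + 0.02 = 0.06.
P(Die2=3 | Die1 ∈ {0, 2, 3}) = 0.06/0.66 = 0.09091.

0.09091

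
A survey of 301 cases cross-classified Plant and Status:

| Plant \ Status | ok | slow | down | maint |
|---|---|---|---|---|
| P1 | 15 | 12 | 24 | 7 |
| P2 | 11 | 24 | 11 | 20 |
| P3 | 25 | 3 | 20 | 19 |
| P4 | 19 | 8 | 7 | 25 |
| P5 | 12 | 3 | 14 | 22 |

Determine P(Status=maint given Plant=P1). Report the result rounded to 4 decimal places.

Total with Plant=P1: 15 + 12 + 24 + 7 = 58.
P(Status=maint | Plant=P1) = 7/58 = 0.1207.

0.1207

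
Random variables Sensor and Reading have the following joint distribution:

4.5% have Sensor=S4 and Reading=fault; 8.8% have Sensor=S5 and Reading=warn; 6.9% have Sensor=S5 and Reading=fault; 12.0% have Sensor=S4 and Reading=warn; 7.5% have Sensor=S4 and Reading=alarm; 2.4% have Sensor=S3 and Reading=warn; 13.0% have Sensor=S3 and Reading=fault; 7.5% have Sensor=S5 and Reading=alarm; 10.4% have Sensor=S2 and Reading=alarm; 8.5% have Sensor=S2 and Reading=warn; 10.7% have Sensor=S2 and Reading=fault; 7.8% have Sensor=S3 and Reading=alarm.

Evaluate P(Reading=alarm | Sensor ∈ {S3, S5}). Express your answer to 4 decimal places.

P(Sensor=S3) = 0.024 + 0.078 + 0.130 = 0.232.
P(Sensor=S5) = 0.088 + 0.075 + 0.069 = 0.232.
P(Sensor ∈ {S3, S5}) = 0.232 + 0.232 = 0.464; P(Reading=alarm, Sensor ∈ {S3, S5}) = 0.078 + 0.075 = 0.153.
P(Reading=alarm | Sensor ∈ {S3, S5}) = 0.153/0.464 = 0.3297.

0.3297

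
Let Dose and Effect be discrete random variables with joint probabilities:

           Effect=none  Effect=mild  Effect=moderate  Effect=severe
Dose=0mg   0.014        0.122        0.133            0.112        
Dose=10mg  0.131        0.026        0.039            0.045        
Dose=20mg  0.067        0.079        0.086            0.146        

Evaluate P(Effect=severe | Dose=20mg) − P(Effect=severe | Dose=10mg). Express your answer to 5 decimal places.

0.19952

P(Dose=20mg) = 0.067 + 0.079 + 0.086 + 0.146 = 0.378; P(Effect=severe | Dose=20mg) = 0.146/0.378 = 0.386243.
P(Dose=10mg) = 0.131 + 0.026 + 0.039 + 0.045 = 0.241; P(Effect=severe | Dose=10mg) = 0.045/0.241 = 0.186722.
Difference = 0.19952.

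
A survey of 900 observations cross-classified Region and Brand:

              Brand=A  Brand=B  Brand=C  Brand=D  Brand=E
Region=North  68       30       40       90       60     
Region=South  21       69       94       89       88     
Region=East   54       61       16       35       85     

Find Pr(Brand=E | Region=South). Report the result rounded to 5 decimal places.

Total with Region=South: 21 + 69 + 94 + 89 + 88 = 361.
P(Brand=E | Region=South) = 88/361 = 0.24377.

0.24377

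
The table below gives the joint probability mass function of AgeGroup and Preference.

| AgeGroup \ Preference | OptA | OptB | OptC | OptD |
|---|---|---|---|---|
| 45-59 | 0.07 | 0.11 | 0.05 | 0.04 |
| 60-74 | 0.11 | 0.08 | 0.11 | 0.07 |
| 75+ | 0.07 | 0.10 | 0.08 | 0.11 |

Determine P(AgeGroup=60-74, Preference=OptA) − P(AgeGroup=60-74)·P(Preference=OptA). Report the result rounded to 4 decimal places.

P(AgeGroup=60-74) = 0.11 + 0.08 + 0.11 + 0.07 = 0.37.
P(Preference=OptA) = 0.07 + 0.11 + 0.07 = 0.25.
P(AgeGroup=60-74, Preference=OptA) − P(AgeGroup=60-74)P(Preference=OptA) = 0.11 − 0.37×0.25 = 0.0175.

0.0175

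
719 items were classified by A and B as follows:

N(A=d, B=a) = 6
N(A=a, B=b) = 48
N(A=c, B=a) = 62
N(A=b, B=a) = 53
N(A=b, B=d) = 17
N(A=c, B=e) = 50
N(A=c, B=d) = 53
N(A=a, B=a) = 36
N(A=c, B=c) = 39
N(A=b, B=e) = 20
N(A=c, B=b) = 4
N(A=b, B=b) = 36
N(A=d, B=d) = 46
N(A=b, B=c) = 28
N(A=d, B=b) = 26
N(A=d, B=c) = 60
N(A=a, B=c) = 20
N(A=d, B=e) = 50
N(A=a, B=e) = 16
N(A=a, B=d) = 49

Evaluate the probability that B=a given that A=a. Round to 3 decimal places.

0.213

Total with A=a: 36 + 48 + 20 + 49 + 16 = 169.
P(B=a | A=a) = 36/169 = 0.213.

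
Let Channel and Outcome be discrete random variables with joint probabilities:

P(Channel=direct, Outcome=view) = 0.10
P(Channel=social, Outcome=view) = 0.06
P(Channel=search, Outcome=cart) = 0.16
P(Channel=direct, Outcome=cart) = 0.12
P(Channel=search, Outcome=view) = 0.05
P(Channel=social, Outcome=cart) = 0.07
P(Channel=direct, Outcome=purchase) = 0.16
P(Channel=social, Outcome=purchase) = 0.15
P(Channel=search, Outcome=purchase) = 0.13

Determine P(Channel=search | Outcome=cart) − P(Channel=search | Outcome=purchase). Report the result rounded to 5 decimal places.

P(Outcome=cart) = 0.16 + 0.07 + 0.12 = 0.35; P(Channel=search | Outcome=cart) = 0.16/0.35 = 0.457143.
P(Outcome=purchase) = 0.13 + 0.15 + 0.16 = 0.44; P(Channel=search | Outcome=purchase) = 0.13/0.44 = 0.295455.
Difference = 0.16169.

0.16169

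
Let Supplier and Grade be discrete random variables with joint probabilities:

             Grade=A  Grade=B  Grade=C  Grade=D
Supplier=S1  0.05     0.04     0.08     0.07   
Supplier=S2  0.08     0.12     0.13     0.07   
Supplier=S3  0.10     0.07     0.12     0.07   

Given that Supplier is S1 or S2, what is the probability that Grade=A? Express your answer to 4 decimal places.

P(Supplier=S1) = 0.05 + 0.04 + 0.08 + 0.07 = 0.24.
P(Supplier=S2) = 0.08 + 0.12 + 0.13 + 0.07 = 0.40.
P(Supplier ∈ {S1, S2}) = 0.24 + 0.40 = 0.64; P(Grade=A, Supplier ∈ {S1, S2}) = 0.05 + 0.08 = 0.13.
P(Grade=A | Supplier ∈ {S1, S2}) = 0.13/0.64 = 0.2031.

0.2031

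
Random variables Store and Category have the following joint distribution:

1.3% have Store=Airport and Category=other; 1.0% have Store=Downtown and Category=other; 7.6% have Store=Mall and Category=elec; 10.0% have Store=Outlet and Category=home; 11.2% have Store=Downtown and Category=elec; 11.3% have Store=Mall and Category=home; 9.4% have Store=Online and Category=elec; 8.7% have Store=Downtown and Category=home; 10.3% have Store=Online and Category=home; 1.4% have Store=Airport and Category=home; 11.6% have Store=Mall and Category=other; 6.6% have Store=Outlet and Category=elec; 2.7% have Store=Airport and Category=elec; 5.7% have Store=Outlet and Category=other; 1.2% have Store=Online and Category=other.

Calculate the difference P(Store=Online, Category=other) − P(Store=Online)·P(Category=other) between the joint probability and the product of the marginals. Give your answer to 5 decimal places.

P(Store=Online) = 0.094 + 0.103 + 0.012 = 0.209.
P(Category=other) = 0.010 + 0.116 + 0.013 + 0.057 + 0.012 = 0.208.
P(Store=Online, Category=other) − P(Store=Online)P(Category=other) = 0.012 − 0.209×0.208 = -0.03147.

-0.03147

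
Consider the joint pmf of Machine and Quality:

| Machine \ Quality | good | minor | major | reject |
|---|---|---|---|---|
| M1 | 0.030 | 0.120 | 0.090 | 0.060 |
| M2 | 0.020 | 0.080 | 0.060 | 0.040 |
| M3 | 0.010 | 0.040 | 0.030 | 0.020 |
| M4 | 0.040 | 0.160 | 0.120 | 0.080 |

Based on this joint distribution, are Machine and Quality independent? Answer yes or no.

Every cell satisfies P(Machine,Quality) = P(Machine)·P(Quality). For instance P(Machine=M2) = 0.200, P(Quality=reject) = 0.200, and 0.200×0.200 = 0.040 matches the joint entry. So Machine and Quality are independent.

yes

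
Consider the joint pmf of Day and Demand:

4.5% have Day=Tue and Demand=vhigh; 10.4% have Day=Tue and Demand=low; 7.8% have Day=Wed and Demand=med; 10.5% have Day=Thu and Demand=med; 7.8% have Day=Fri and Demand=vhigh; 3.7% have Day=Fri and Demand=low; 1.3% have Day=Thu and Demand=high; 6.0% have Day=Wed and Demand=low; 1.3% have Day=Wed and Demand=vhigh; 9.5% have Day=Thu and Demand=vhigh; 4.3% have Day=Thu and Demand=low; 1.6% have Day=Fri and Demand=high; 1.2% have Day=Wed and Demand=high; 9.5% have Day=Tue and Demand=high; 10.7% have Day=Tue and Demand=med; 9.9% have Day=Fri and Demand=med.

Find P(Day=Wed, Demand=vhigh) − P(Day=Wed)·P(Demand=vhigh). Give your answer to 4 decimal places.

-0.0247

P(Day=Wed) = 0.060 + 0.078 + 0.012 + 0.013 = 0.163.
P(Demand=vhigh) = 0.045 + 0.013 + 0.095 + 0.078 = 0.231.
P(Day=Wed, Demand=vhigh) − P(Day=Wed)P(Demand=vhigh) = 0.013 − 0.163×0.231 = -0.0247.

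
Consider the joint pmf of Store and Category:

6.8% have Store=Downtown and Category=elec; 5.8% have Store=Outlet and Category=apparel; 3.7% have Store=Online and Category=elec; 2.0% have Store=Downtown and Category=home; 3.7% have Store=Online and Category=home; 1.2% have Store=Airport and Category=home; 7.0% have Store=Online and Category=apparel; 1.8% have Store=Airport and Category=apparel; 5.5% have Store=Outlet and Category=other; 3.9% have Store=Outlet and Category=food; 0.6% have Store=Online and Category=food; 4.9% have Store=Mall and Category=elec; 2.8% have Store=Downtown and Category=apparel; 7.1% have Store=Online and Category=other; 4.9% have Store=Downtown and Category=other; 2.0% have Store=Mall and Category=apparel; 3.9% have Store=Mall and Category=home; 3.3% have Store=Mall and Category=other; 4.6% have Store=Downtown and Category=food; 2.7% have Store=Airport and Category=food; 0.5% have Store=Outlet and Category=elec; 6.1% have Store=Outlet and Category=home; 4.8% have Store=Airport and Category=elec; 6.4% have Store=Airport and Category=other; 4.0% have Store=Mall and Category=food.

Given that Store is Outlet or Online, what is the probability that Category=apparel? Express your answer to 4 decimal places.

0.2916

P(Store=Outlet) = 0.039 + 0.058 + 0.005 + 0.061 + 0.055 = 0.218.
P(Store=Online) = 0.006 + 0.070 + 0.037 + 0.037 + 0.071 = 0.221.
P(Store ∈ {Outlet, Online}) = 0.218 + 0.221 = 0.439; P(Category=apparel, Store ∈ {Outlet, Online}) = 0.058 + 0.070 = 0.128.
P(Category=apparel | Store ∈ {Outlet, Online}) = 0.128/0.439 = 0.2916.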